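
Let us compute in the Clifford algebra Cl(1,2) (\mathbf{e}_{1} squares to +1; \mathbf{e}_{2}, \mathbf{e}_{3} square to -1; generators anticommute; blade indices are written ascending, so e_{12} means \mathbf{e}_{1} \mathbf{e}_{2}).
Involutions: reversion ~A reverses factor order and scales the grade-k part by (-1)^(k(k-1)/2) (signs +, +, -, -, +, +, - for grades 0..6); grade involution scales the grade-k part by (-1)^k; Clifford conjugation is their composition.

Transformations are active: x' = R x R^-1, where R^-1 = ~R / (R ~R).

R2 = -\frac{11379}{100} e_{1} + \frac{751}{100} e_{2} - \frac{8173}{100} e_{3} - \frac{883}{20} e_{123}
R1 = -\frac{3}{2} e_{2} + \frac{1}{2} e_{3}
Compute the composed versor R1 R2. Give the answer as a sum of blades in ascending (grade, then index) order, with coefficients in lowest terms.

Distribute over the terms of R1 (each basis-blade product reordered to ascending indices, repeated generators contracted through their squares):
(-\frac{3}{2} e_{2}) R2 = \frac{2253}{200} - \frac{34137}{200} e_{12} + \frac{2649}{40} e_{13} + \frac{24519}{200} e_{23}
(\frac{1}{2} e_{3}) R2 = \frac{8173}{200} + \frac{883}{40} e_{12} + \frac{11379}{200} e_{13} - \frac{751}{200} e_{23}
Summing the partial products and collecting blades:
Answer: \frac{5213}{100} - \frac{14861}{100} e_{12} + \frac{3078}{25} e_{13} + \frac{2971}{25} e_{23}


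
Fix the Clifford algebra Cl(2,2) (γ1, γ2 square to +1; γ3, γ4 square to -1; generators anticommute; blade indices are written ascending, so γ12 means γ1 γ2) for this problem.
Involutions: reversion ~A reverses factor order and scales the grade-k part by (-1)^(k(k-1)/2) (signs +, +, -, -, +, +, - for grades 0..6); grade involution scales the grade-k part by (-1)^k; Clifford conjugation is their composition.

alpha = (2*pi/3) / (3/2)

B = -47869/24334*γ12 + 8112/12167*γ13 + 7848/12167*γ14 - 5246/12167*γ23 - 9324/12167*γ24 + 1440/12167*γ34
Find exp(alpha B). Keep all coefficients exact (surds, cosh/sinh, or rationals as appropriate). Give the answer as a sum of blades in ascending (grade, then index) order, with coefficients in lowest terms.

B^2 term by term: the squares give (-47869/24334)^2*(γ12)^2 + (8112/12167)^2*(γ13)^2 + (7848/12167)^2*(γ14)^2 + (-5246/12167)^2*(γ23)^2 + (-9324/12167)^2*(γ24)^2 + (1440/12167)^2*(γ34)^2 = 2291441161/592143556*(-1) + 65804544/148035889*(+1) + 61591104/148035889*(+1) + 27520516/148035889*(+1) + 86936976/148035889*(+1) + 2073600/148035889*(-1) = -9/4 (each basis 2-blade squares to minus the product of its generators' squares); cross terms between blades sharing an index anticommute and cancel; the commuting (index-disjoint) pairs give grade-4 terms 2*c*c'*(blade product), which cancel blade by blade — γ1234: -68931360/148035889 + 151272576/148035889 - 82341216/148035889 = 0 — confirming B is simple. So B^2 = -9/4.
B^2 = -9/4 — the negative square puts this in the circular regime; l = 3/2, alpha*l = 2*pi/3, so exp(alpha B) = cos(2*pi/3) + (sin(2*pi/3)/(3/2))*B = -1/2 + (sqrt(3)/3)*B.
Answer: -1/2 - 47869*sqrt(3)/73002*γ12 + 2704*sqrt(3)/12167*γ13 + 2616*sqrt(3)/12167*γ14 - 5246*sqrt(3)/36501*γ23 - 3108*sqrt(3)/12167*γ24 + 480*sqrt(3)/12167*γ34


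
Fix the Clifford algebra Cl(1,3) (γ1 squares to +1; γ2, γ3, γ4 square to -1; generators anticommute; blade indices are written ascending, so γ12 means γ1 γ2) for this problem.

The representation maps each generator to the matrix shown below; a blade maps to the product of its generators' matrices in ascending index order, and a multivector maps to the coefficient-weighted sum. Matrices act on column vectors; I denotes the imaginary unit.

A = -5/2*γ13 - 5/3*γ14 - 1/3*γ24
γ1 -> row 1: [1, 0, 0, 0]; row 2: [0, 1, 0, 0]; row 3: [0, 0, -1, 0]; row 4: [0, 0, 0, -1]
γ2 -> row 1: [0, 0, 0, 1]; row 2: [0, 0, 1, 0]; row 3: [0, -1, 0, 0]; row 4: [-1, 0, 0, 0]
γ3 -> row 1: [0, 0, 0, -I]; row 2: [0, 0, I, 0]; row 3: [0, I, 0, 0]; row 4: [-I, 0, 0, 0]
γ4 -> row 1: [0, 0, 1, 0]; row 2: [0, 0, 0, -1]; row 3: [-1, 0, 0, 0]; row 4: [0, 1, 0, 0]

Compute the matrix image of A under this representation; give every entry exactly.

Bivector images (products of the table entries): rho(γ13) = rho(γ1)rho(γ3) = row 1: [0, 0, 0, -I]; row 2: [0, 0, I, 0]; row 3: [0, -I, 0, 0]; row 4: [I, 0, 0, 0]; rho(γ14) = rho(γ1)rho(γ4) = row 1: [0, 0, 1, 0]; row 2: [0, 0, 0, -1]; row 3: [1, 0, 0, 0]; row 4: [0, -1, 0, 0]; rho(γ24) = rho(γ2)rho(γ4) = row 1: [0, 1, 0, 0]; row 2: [-1, 0, 0, 0]; row 3: [0, 0, 0, 1]; row 4: [0, 0, -1, 0].
M = (-5/2)*rho(γ13) + (-5/3)*rho(γ14) + (-1/3)*rho(γ24), summed entrywise:
Answer: row 1: [0, -1/3, -5/3, 5*I/2]; row 2: [1/3, 0, -5*I/2, 5/3]; row 3: [-5/3, 5*I/2, 0, -1/3]; row 4: [-5*I/2, 5/3, 1/3, 0]


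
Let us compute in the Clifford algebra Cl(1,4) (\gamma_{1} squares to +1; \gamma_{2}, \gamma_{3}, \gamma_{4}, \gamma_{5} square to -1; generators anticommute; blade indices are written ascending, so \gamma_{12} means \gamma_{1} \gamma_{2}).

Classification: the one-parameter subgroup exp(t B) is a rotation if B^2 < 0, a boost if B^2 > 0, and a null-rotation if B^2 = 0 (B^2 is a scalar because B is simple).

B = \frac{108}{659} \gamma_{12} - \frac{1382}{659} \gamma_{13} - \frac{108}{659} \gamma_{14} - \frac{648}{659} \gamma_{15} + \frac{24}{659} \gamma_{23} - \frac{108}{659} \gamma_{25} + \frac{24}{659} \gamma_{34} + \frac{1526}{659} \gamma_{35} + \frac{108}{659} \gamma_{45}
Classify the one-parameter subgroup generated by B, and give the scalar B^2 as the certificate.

B^2 term by term: the squares give (\frac{108}{659})^2*(\gamma_{12})^2 + (-\frac{1382}{659})^2*(\gamma_{13})^2 + (-\frac{108}{659})^2*(\gamma_{14})^2 + (-\frac{648}{659})^2*(\gamma_{15})^2 + (\frac{24}{659})^2*(\gamma_{23})^2 + (-\frac{108}{659})^2*(\gamma_{25})^2 + (\frac{24}{659})^2*(\gamma_{34})^2 + (\frac{1526}{659})^2*(\gamma_{35})^2 + (\frac{108}{659})^2*(\gamma_{45})^2 = \frac{11664}{434281}*(+1) + \frac{1909924}{434281}*(+1) + \frac{11664}{434281}*(+1) + \frac{419904}{434281}*(+1) + \frac{576}{434281}*(-1) + \frac{11664}{434281}*(-1) + \frac{576}{434281}*(-1) + \frac{2328676}{434281}*(-1) + \frac{11664}{434281}*(-1) = 0 (each basis 2-blade squares to minus the product of its generators' squares); cross terms between blades sharing an index anticommute and cancel; the commuting (index-disjoint) pairs give grade-4 terms 2*c*c'*(blade product), which cancel blade by blade — \gamma_{1234}: \frac{5184}{434281} - \frac{5184}{434281} = 0; \gamma_{1235}: \frac{329616}{434281} - \frac{298512}{434281} - \frac{31104}{434281} = 0; \gamma_{1245}: \frac{23328}{434281} - \frac{23328}{434281} = 0; \gamma_{1345}: -\frac{298512}{434281} + \frac{329616}{434281} - \frac{31104}{434281} = 0; \gamma_{2345}: \frac{5184}{434281} - \frac{5184}{434281} = 0 — confirming B is simple. So B^2 = 0.
Answer: null-rotation, certificate B^2 = 0. Check the certificate: B^2 = 0, and that sign is decisive whatever form B takes.


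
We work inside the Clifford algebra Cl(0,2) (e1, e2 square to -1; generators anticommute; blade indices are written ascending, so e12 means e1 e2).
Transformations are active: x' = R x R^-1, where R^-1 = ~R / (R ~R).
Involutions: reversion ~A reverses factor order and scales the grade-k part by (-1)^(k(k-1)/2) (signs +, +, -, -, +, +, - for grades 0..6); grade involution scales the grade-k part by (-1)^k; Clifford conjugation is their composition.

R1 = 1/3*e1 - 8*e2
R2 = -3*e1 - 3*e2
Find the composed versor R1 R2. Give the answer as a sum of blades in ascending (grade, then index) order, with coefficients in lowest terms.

Distribute over the terms of R1 (each basis-blade product reordered to ascending indices, repeated generators contracted through their squares):
(1/3*e1) R2 = 1 - e12
(-8*e2) R2 = -24 - 24*e12
Summing the partial products and collecting blades:
Answer: -23 - 25*e12


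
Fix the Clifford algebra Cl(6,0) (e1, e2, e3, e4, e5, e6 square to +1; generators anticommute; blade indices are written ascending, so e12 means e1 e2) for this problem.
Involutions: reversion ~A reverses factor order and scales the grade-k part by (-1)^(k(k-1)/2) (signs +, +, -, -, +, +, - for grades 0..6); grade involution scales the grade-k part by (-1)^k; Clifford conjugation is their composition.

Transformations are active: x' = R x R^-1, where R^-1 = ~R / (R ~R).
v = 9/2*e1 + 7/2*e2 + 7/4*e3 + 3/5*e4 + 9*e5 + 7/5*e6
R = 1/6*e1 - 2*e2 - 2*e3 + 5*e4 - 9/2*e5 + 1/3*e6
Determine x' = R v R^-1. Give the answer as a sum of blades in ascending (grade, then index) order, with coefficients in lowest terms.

~R = 1/6*e1 - 2*e2 - 2*e3 + 5*e4 - 9/2*e5 + 1/3*e6, and R ~R = 961/18, so R^-1 = ~R / (961/18).
R v = -2807/60 + 115/12*e12 + 223/24*e13 - 112/5*e14 + 87/4*e15 - 19/15*e16 + 7/2*e23 - 187/10*e24 - 9/4*e25 - 119/30*e26 - 199/20*e34 - 81/8*e35 - 203/60*e36 + 477/10*e45 + 34/5*e46 - 93/10*e56
Answer: -23026/4805*e1 + 49/9610*e2 + 33733/19220*e3 - 44988/4805*e4 - 10701/9610*e5 - 9534/4805*e6


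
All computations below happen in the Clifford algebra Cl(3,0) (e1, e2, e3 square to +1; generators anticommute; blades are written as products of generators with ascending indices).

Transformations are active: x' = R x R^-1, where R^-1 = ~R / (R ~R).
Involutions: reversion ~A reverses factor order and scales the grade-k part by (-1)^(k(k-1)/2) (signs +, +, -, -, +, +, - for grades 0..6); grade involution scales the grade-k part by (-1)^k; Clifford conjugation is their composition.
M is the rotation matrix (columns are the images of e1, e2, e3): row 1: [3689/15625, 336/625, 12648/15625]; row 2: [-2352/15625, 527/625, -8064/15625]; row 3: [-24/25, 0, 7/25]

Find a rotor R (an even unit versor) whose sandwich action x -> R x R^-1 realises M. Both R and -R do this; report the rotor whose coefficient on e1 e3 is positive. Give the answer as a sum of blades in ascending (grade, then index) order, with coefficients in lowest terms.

Method: write R = a + b12*e1 e2 + b13*e1 e3 + b23*e2 e3 with a^2 + b12^2 + b13^2 + b23^2 = 1 (so R^-1 = ~R). Expanding the columns R e_j ~R gives tr M = 4a^2 - 1 and, from the antisymmetric part, M21 - M12 = -4a*b12, M13 - M31 = 4a*b13, M32 - M23 = -4a*b23.
Here tr M = 21239/15625, so a^2 = (1 + tr M)/4 = 9216/15625 and a = ±96/125. Taking a = 96/125: M21 - M12 = -10752/15625, M13 - M31 = 27648/15625, M32 - M23 = 8064/15625, giving b12 = 28/125, b13 = 72/125, b23 = -21/125, i.e. R = 96/125 + 28/125*e1 e2 + 72/125*e1 e3 - 21/125*e2 e3.
Its e1 e3 coefficient is already positive.
Answer: 96/125 + 28/125*e1 e2 + 72/125*e1 e3 - 21/125*e2 e3. Uniqueness: Spin(3) -> SO(3) maps R and -R to the same rotation of trace 21239/15625; fixing the sign of the e1 e3 coefficient removes the ambiguity.


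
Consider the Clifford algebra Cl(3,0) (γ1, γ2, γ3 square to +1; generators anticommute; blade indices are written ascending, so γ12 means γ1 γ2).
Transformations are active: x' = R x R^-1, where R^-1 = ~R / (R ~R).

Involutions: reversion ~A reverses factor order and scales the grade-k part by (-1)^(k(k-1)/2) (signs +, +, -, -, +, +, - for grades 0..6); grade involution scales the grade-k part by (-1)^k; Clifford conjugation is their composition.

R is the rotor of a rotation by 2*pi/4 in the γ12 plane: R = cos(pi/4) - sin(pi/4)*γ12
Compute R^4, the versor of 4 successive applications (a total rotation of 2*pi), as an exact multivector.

Half-angle bookkeeping: 4 applications in γ12 add up to rotor phase 4*pi/4 = pi, so R^4 = cos(pi) - sin(pi)*γ12.
cos(pi) = -1 and sin(pi) = 0, so R^4 = -1. The total rotation 2*pi is 1 full turn, so every vector returns to itself, yet the rotor is -1, on the OTHER sheet of the double cover (an odd number of 2*pi turns).
Answer: -1


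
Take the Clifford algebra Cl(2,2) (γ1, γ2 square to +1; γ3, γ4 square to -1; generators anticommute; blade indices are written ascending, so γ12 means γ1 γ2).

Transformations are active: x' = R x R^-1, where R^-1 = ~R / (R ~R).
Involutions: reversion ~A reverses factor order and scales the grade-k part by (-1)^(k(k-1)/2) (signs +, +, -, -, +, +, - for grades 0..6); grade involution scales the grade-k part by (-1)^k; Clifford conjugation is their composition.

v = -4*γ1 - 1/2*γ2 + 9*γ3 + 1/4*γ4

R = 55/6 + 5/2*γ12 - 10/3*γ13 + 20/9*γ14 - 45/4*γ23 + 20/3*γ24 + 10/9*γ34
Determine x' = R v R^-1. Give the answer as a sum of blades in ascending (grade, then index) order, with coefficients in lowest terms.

~R = 55/6 - 5/2*γ12 + 10/3*γ13 - 20/9*γ14 + 45/4*γ23 - 20/3*γ24 - 10/9*γ34, and R ~R = -41275/432, so R^-1 = ~R / (-41275/432).
R v = -305/36*γ1 + 105*γ2 + 4555/72*γ3 + 1765/72*γ4 + 395/6*γ123 - 1795/72*γ124 - 455/18*γ134 - 9125/144*γ234
Answer: -63244/4953*γ1 - 41013/3302*γ2 - 72143/4953*γ3 + 6623/508*γ4


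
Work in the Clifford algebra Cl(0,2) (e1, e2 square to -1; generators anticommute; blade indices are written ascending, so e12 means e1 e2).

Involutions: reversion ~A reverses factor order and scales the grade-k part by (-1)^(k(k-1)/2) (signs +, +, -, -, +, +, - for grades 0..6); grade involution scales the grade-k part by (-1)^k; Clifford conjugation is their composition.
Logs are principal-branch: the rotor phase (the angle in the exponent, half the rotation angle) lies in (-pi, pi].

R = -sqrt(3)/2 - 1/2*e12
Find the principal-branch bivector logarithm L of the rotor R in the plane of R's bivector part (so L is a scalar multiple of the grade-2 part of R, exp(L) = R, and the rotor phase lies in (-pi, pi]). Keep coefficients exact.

The scalar part of R is -sqrt(3)/2, which pins the rotor phase on the principal branch; dividing the bivector part by the sine of that phase recovers the unit plane, and L is the phase times that plane.
Concretely: cos(phase) = -sqrt(3)/2 gives phase = ±5*pi/6, and since phase/sin(phase) is even the sign is immaterial: L = (phase/sin(phase)) * <R>_2 = (5*pi/3) * <R>_2.
Answer: -5*pi/6*e12


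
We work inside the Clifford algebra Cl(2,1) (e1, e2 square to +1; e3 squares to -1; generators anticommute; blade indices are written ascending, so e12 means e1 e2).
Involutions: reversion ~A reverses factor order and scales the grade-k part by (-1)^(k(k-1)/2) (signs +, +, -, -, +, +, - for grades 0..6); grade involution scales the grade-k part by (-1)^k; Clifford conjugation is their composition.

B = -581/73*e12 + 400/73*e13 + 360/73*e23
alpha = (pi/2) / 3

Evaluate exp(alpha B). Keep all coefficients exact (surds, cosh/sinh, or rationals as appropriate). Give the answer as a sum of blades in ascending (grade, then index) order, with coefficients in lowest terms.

B^2 term by term: the squares give (-581/73)^2*(e12)^2 + (400/73)^2*(e13)^2 + (360/73)^2*(e23)^2 = 337561/5329*(-1) + 160000/5329*(+1) + 129600/5329*(+1) = -9 (each basis 2-blade squares to minus the product of its generators' squares); cross terms between blades sharing an index anticommute and cancel. So B^2 = -9.
B^2 = -9 — B^2 < 0, so the exponential closes trigonometrically: l = 3, alpha*l = pi/2, so exp(alpha B) = cos(pi/2) + (sin(pi/2)/3)*B = 0 + (1/3)*B.
Answer: -581/219*e12 + 400/219*e13 + 120/73*e23


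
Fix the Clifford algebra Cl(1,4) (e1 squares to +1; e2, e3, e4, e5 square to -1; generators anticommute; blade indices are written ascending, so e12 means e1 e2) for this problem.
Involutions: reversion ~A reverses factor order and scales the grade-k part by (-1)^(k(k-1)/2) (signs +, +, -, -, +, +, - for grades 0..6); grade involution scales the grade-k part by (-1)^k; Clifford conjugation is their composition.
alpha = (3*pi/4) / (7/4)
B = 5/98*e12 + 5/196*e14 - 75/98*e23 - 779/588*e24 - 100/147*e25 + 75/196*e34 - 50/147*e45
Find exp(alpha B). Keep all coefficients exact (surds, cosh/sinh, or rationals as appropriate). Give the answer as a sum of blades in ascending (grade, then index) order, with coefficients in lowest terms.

B^2 term by term: the squares give (5/98)^2*(e12)^2 + (5/196)^2*(e14)^2 + (-75/98)^2*(e23)^2 + (-779/588)^2*(e24)^2 + (-100/147)^2*(e25)^2 + (75/196)^2*(e34)^2 + (-50/147)^2*(e45)^2 = 25/9604*(+1) + 25/38416*(+1) + 5625/9604*(-1) + 606841/345744*(-1) + 10000/21609*(-1) + 5625/38416*(-1) + 2500/21609*(-1) = -49/16 (each basis 2-blade squares to minus the product of its generators' squares); cross terms between blades sharing an index anticommute and cancel; the commuting (index-disjoint) pairs give grade-4 terms 2*c*c'*(blade product), which cancel blade by blade — e1234: 375/9604 - 375/9604 = 0; e1245: -250/7203 + 250/7203 = 0; e2345: 1250/2401 - 1250/2401 = 0 — confirming B is simple. So B^2 = -49/16.
B^2 = -49/16 — since the square is negative, the closed form is circular: l = 7/4, alpha*l = 3*pi/4, so exp(alpha B) = cos(3*pi/4) + (sin(3*pi/4)/(7/4))*B = -sqrt(2)/2 + (2*sqrt(2)/7)*B.
Answer: -sqrt(2)/2 + 5*sqrt(2)/343*e12 + 5*sqrt(2)/686*e14 - 75*sqrt(2)/343*e23 - 779*sqrt(2)/2058*e24 - 200*sqrt(2)/1029*e25 + 75*sqrt(2)/686*e34 - 100*sqrt(2)/1029*e45


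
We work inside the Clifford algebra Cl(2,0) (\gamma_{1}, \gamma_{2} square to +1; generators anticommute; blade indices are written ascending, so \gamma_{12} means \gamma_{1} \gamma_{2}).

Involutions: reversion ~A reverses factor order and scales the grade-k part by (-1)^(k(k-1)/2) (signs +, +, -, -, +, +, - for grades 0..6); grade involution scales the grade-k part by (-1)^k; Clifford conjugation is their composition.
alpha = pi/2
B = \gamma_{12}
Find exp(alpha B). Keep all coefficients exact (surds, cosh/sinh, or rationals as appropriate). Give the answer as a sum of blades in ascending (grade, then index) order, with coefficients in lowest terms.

B^2 = (1)^2*(\gamma_{12})^2 = 1*(-1) = -1 (a basis 2-blade squares to minus the product of its generators' squares).
B^2 = -1 — since the square is negative, the closed form is circular: l = 1, alpha*l = \frac{\pi}{2}, so exp(alpha B) = cos(\frac{\pi}{2}) + (sin(\frac{\pi}{2})/1)*B = 0 + (1)*B.
Answer: \gamma_{12}


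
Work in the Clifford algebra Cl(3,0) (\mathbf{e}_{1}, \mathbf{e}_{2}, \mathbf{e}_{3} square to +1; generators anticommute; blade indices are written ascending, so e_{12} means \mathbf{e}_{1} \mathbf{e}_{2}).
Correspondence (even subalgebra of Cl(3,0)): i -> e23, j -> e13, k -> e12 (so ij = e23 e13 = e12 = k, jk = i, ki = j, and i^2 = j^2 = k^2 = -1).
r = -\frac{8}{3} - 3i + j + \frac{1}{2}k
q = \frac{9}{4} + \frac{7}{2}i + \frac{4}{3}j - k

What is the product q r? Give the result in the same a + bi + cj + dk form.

In blades: q = \frac{9}{4} - e_{12} + \frac{4}{3} e_{13} + \frac{7}{2} e_{23}, r = -\frac{8}{3} + \frac{1}{2} e_{12} + e_{13} - 3 e_{23}.
Distribute q over r term by term (generator squares from the signature, products reordered to ascending indices): (\frac{9}{4})*r = -6 + \frac{9}{8} e_{12} + \frac{9}{4} e_{13} - \frac{27}{4} e_{23}; (-e_{12})*r = \frac{1}{2} + \frac{8}{3} e_{12} + 3 e_{13} + e_{23}; (\frac{4}{3} e_{13})*r = -\frac{4}{3} + 4 e_{12} - \frac{32}{9} e_{13} + \frac{2}{3} e_{23}; (\frac{7}{2} e_{23})*r = \frac{21}{2} + \frac{7}{2} e_{12} - \frac{7}{4} e_{13} - \frac{28}{3} e_{23}.
Sum: \frac{11}{3} + \frac{271}{24} e_{12} - \frac{1}{18} e_{13} - \frac{173}{12} e_{23}; translating back through the correspondence:
Answer: \frac{11}{3} - \frac{173}{12}i - \frac{1}{18}j + \frac{271}{24}k


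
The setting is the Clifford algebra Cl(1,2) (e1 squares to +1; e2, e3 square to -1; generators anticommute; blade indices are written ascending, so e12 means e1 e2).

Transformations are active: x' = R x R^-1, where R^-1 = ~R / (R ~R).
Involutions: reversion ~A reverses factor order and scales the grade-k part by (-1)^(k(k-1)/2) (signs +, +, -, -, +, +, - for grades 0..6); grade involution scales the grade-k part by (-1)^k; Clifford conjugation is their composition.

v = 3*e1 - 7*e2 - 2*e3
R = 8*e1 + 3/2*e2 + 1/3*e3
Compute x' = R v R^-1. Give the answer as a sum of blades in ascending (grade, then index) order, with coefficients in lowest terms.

~R = 8*e1 + 3/2*e2 + 1/3*e3, and R ~R = 2219/36, so R^-1 = ~R / (2219/36).
R v = 211/6 - 121/2*e12 - 17*e13 - 2/3*e23
Answer: 13599/2219*e1 + 19331/2219*e2 + 5282/2219*e3


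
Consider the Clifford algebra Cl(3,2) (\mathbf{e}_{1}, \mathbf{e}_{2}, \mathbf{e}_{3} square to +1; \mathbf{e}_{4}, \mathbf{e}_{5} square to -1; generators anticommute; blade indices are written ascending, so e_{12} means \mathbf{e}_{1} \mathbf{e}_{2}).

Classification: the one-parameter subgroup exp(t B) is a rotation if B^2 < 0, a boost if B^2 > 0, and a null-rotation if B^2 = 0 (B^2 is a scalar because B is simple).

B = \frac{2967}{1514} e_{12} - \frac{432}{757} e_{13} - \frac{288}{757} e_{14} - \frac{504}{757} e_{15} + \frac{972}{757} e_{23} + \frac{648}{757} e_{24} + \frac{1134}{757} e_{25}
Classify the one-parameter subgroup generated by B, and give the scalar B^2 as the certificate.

B^2 term by term: the squares give (\frac{2967}{1514})^2*(e_{12})^2 + (-\frac{432}{757})^2*(e_{13})^2 + (-\frac{288}{757})^2*(e_{14})^2 + (-\frac{504}{757})^2*(e_{15})^2 + (\frac{972}{757})^2*(e_{23})^2 + (\frac{648}{757})^2*(e_{24})^2 + (\frac{1134}{757})^2*(e_{25})^2 = \frac{8803089}{2292196}*(-1) + \frac{186624}{573049}*(-1) + \frac{82944}{573049}*(+1) + \frac{254016}{573049}*(+1) + \frac{944784}{573049}*(-1) + \frac{419904}{573049}*(+1) + \frac{1285956}{573049}*(+1) = -\frac{9}{4} (each basis 2-blade squares to minus the product of its generators' squares); cross terms between blades sharing an index anticommute and cancel; the commuting (index-disjoint) pairs give grade-4 terms 2*c*c'*(blade product), which cancel blade by blade — e_{1234}: \frac{559872}{573049} - \frac{559872}{573049} = 0; e_{1235}: \frac{979776}{573049} - \frac{979776}{573049} = 0; e_{1245}: \frac{653184}{573049} - \frac{653184}{573049} = 0 — confirming B is simple. So B^2 = -\frac{9}{4}.
Answer: rotation, certificate B^2 = -\frac{9}{4}. Certificate logic: -\frac{9}{4} is a conjugation-invariant scalar, so its sign fixes rotation versus boost versus null-rotation outright.


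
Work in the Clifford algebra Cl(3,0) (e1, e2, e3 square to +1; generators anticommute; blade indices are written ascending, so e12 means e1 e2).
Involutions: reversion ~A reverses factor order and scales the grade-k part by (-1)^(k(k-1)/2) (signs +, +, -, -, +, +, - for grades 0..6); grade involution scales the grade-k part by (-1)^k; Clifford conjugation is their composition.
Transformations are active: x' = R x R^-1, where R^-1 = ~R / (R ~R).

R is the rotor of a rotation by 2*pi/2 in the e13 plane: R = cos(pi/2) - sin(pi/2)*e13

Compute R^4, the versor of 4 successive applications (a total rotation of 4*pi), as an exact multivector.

The rotor phase is half the rotation angle and phases add under composition, so 4 steps in the e13 plane accumulate phase 4*(pi/2) = 2*pi: R^4 = cos(2*pi) - sin(2*pi)*e13.
cos(2*pi) = 1 and sin(2*pi) = 0, so R^4 = 1. The total rotation 4*pi is 2 full turns, so every vector returns to itself, yet the rotor is +1, back on the identity sheet (an even number of 2*pi turns).
Answer: 1


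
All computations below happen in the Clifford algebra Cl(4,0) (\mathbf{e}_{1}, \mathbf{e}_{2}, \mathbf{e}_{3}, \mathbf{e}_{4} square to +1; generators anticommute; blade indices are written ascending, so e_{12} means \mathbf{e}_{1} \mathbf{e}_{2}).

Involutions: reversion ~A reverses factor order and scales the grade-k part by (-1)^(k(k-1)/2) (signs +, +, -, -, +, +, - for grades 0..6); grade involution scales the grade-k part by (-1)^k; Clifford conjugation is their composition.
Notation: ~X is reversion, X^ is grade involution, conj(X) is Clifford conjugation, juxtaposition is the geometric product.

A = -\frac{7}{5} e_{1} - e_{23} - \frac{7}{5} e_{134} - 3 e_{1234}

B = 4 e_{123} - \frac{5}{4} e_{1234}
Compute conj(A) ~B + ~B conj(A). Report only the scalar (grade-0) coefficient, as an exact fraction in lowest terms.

first term: \frac{15}{4} + 4 e_{1} - \frac{7}{4} e_{2} + 12 e_{4} + \frac{5}{4} e_{14} - \frac{28}{5} e_{23} - \frac{28}{5} e_{24} - \frac{7}{4} e_{234}
second term: \frac{15}{4} + 4 e_{1} + \frac{7}{4} e_{2} - 12 e_{4} + \frac{5}{4} e_{14} - \frac{28}{5} e_{23} + \frac{28}{5} e_{24} + \frac{7}{4} e_{234}
Answer: \frac{15}{2}


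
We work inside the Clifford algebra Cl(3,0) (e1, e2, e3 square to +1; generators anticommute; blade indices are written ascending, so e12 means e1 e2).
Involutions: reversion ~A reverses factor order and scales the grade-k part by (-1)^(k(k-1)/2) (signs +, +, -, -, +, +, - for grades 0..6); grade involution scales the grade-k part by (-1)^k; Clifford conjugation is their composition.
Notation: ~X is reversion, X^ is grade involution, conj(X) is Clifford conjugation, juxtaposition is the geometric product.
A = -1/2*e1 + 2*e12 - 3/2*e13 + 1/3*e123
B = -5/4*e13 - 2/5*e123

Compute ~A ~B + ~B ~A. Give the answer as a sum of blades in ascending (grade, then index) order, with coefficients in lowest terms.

first term: -209/120 + 11/60*e2 + 7/40*e3 + 23/10*e23
second term: -209/120 + 11/60*e2 + 57/40*e3 - 27/10*e23
Answer: -209/60 + 11/30*e2 + 8/5*e3 - 2/5*e23


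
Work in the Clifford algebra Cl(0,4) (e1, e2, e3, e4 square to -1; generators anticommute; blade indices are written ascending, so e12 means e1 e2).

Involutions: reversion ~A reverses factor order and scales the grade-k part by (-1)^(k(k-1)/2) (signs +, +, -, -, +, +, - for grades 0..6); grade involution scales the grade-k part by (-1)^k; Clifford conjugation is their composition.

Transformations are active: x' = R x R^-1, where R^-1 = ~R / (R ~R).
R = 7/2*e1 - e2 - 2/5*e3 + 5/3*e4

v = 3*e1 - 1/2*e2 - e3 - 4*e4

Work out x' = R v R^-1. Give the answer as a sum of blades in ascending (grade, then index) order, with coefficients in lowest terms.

~R = 7/2*e1 - e2 - 2/5*e3 + 5/3*e4, and R ~R = -14569/900, so R^-1 = ~R / (-14569/900).
R v = -71/15 + 5/4*e12 - 23/10*e13 - 19*e14 + 4/5*e23 + 29/6*e24 + 49/15*e34
Answer: -13887/14569*e1 - 2471/29138*e2 + 11161/14569*e3 + 72476/14569*e4


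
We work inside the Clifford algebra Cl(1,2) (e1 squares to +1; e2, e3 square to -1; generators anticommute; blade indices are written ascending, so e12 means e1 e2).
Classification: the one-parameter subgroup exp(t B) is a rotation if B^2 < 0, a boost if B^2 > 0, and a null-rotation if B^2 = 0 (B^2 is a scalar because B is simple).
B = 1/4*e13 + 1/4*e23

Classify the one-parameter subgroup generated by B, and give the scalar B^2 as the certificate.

B^2 term by term: the squares give (1/4)^2*(e13)^2 + (1/4)^2*(e23)^2 = 1/16*(+1) + 1/16*(-1) = 0 (each basis 2-blade squares to minus the product of its generators' squares); cross terms between blades sharing an index anticommute and cancel. So B^2 = 0.
Answer: null-rotation, certificate B^2 = 0. The invariant at work: B^2 = 0 is unchanged by conjugation, hence its sign classifies the subgroup whatever basis B is written in.


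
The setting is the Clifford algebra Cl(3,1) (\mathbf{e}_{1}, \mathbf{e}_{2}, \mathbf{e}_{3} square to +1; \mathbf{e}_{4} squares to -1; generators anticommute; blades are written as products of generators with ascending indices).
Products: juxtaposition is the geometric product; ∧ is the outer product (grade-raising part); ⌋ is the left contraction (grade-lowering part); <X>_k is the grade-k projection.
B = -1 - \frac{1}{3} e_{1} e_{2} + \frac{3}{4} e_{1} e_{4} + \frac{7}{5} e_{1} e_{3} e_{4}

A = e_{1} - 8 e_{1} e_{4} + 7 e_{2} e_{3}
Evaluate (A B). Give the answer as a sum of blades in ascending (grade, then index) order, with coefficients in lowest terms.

step 1: -6 - e_{1} - \frac{1}{3} e_{2} + \frac{56}{5} e_{3} + \frac{3}{4} e_{4} + \frac{7}{3} e_{1} e_{3} + 8 e_{1} e_{4} - 7 e_{2} e_{3} + \frac{8}{3} e_{2} e_{4} + \frac{7}{5} e_{3} e_{4} + \frac{49}{5} e_{1} e_{2} e_{4} + \frac{21}{4} e_{1} e_{2} e_{3} e_{4}
Answer: -6 - e_{1} - \frac{1}{3} e_{2} + \frac{56}{5} e_{3} + \frac{3}{4} e_{4} + \frac{7}{3} e_{1} e_{3} + 8 e_{1} e_{4} - 7 e_{2} e_{3} + \frac{8}{3} e_{2} e_{4} + \frac{7}{5} e_{3} e_{4} + \frac{49}{5} e_{1} e_{2} e_{4} + \frac{21}{4} e_{1} e_{2} e_{3} e_{4}


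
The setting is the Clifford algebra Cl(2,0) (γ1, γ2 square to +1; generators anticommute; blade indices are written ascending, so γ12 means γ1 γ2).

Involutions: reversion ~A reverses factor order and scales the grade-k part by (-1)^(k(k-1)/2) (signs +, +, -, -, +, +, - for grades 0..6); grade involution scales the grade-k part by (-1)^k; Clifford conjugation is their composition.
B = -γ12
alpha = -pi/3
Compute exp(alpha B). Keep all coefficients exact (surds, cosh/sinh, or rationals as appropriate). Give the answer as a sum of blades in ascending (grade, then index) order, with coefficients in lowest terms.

B^2 = (-1)^2*(γ12)^2 = 1*(-1) = -1 (a basis 2-blade squares to minus the product of its generators' squares).
B^2 = -1 — B^2 < 0, so the exponential closes trigonometrically: l = 1, alpha*l = -pi/3, so exp(alpha B) = cos(-pi/3) + (sin(-pi/3)/1)*B = 1/2 + (-sqrt(3)/2)*B.
Answer: 1/2 + sqrt(3)/2*γ12


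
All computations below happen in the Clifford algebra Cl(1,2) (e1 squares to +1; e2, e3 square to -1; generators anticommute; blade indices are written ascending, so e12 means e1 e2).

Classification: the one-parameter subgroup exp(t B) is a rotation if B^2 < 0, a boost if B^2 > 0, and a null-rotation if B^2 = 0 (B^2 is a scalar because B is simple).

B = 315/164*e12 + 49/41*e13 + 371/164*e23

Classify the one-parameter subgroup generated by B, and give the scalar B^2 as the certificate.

B^2 term by term: the squares give (315/164)^2*(e12)^2 + (49/41)^2*(e13)^2 + (371/164)^2*(e23)^2 = 99225/26896*(+1) + 2401/1681*(+1) + 137641/26896*(-1) = 0 (each basis 2-blade squares to minus the product of its generators' squares); cross terms between blades sharing an index anticommute and cancel. So B^2 = 0.
Answer: null-rotation, certificate B^2 = 0. Because 0 is invariant under every versor sandwich, the classification follows from its sign alone.


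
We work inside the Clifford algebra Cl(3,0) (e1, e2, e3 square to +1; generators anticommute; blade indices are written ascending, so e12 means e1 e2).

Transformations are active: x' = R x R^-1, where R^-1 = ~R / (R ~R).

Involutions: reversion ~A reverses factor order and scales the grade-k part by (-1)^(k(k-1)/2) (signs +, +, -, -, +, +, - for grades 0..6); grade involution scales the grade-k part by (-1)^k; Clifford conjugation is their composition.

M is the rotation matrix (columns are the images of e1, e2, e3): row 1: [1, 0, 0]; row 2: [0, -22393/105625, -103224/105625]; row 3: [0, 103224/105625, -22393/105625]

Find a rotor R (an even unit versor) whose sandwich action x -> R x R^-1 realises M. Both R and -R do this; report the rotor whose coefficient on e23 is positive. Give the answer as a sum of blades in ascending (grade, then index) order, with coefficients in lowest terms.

Method: write R = a + b12*e12 + b13*e13 + b23*e23 with a^2 + b12^2 + b13^2 + b23^2 = 1 (so R^-1 = ~R). Expanding the columns R e_j ~R gives tr M = 4a^2 - 1 and, from the antisymmetric part, M21 - M12 = -4a*b12, M13 - M31 = 4a*b13, M32 - M23 = -4a*b23.
Here tr M = 60839/105625, so a^2 = (1 + tr M)/4 = 41616/105625 and a = ±204/325. Taking a = 204/325: M21 - M12 = 0, M13 - M31 = 0, M32 - M23 = 206448/105625, giving b12 = 0, b13 = 0, b23 = -253/325, i.e. R = 204/325 - 253/325*e23.
Its e23 coefficient is negative, so report the other preimage -R.
Answer: -204/325 + 253/325*e23. Recall the cover is two-to-one: with M of trace 60839/105625, both preimages act alike, and the stated e23 sign chooses the sheet.


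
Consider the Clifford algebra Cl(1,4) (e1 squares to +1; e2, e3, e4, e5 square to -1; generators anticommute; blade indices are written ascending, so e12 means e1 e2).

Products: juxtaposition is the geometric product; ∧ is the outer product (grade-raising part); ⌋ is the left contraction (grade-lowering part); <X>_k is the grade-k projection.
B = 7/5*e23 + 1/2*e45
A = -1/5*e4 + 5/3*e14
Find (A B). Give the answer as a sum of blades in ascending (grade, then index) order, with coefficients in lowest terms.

step 1: 1/10*e5 - 5/6*e15 - 7/25*e234 + 7/3*e1234
Answer: 1/10*e5 - 5/6*e15 - 7/25*e234 + 7/3*e1234


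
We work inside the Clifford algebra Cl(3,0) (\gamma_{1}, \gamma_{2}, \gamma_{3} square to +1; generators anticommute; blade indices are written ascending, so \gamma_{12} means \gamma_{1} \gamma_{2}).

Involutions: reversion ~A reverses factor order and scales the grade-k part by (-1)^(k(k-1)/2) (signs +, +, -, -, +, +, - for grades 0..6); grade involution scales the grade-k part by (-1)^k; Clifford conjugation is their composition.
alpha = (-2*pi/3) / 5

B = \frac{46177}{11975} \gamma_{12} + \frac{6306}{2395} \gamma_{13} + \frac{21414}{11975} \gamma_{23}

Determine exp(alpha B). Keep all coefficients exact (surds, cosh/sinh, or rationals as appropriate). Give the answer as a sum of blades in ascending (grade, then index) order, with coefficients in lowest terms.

B^2 term by term: the squares give (\frac{46177}{11975})^2*(\gamma_{12})^2 + (\frac{6306}{2395})^2*(\gamma_{13})^2 + (\frac{21414}{11975})^2*(\gamma_{23})^2 = \frac{2132315329}{143400625}*(-1) + \frac{39765636}{5736025}*(-1) + \frac{458559396}{143400625}*(-1) = -25 (each basis 2-blade squares to minus the product of its generators' squares); cross terms between blades sharing an index anticommute and cancel. So B^2 = -25.
B^2 = -25 — the series telescopes trigonometrically here: l = 5, alpha*l = - \frac{2 \pi}{3}, so exp(alpha B) = cos(- \frac{2 \pi}{3}) + (sin(- \frac{2 \pi}{3})/5)*B = - \frac{1}{2} + (- \frac{\sqrt{3}}{10})*B.
Answer: - \frac{1}{2} - \frac{46177 \sqrt{3}}{119750} \gamma_{12} - \frac{3153 \sqrt{3}}{11975} \gamma_{13} - \frac{10707 \sqrt{3}}{59875} \gamma_{23}


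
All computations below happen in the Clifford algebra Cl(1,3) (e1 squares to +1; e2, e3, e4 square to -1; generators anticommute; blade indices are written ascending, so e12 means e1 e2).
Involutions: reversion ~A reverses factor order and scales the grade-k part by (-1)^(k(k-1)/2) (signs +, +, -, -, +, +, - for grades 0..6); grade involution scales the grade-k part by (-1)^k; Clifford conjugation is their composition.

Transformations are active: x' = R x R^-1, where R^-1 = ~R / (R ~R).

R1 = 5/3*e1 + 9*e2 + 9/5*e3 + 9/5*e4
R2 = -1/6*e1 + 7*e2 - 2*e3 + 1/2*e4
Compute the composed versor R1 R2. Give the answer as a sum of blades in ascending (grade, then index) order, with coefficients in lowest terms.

Distribute over the terms of R1 (each basis-blade product reordered to ascending indices, repeated generators contracted through their squares):
(5/3*e1) R2 = -5/18 + 35/3*e12 - 10/3*e13 + 5/6*e14
(9*e2) R2 = -63 + 3/2*e12 - 18*e23 + 9/2*e24
(9/5*e3) R2 = 18/5 + 3/10*e13 - 63/5*e23 + 9/10*e34
(9/5*e4) R2 = -9/10 + 3/10*e14 - 63/5*e24 + 18/5*e34
Summing the partial products and collecting blades:
Answer: -2726/45 + 79/6*e12 - 91/30*e13 + 17/15*e14 - 153/5*e23 - 81/10*e24 + 9/2*e34


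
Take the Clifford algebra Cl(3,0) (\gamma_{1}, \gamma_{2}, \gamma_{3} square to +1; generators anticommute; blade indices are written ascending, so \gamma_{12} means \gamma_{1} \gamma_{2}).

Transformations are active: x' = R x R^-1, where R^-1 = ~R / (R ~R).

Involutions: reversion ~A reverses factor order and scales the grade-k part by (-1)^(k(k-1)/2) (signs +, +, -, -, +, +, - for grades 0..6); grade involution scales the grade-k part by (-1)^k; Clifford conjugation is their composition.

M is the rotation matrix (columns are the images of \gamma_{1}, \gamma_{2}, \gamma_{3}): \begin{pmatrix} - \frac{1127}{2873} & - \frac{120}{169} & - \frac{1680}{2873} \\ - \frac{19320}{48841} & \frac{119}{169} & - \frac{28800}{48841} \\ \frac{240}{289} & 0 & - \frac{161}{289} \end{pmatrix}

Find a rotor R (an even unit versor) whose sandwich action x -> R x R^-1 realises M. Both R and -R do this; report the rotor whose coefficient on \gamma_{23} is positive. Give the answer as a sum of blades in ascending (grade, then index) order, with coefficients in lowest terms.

Method: write R = a + b12*\gamma_{12} + b13*\gamma_{13} + b23*\gamma_{23} with a^2 + b12^2 + b13^2 + b23^2 = 1 (so R^-1 = ~R). Expanding the columns R e_j ~R gives tr M = 4a^2 - 1 and, from the antisymmetric part, M21 - M12 = -4a*b12, M13 - M31 = 4a*b13, M32 - M23 = -4a*b23.
Here tr M = -\frac{11977}{48841}, so a^2 = (1 + tr M)/4 = \frac{9216}{48841} and a = ±\frac{96}{221}. Taking a = \frac{96}{221}: M21 - M12 = \frac{15360}{48841}, M13 - M31 = -\frac{69120}{48841}, M32 - M23 = \frac{28800}{48841}, giving b12 = -\frac{40}{221}, b13 = -\frac{180}{221}, b23 = -\frac{75}{221}, i.e. R = \frac{96}{221} - \frac{40}{221} \gamma_{12} - \frac{180}{221} \gamma_{13} - \frac{75}{221} \gamma_{23}.
Its \gamma_{23} coefficient is negative, so report the other preimage -R.
Answer: -\frac{96}{221} + \frac{40}{221} \gamma_{12} + \frac{180}{221} \gamma_{13} + \frac{75}{221} \gamma_{23}. Note: both R and -R realise this M (trace -\frac{11977}{48841}); the covering map identifies them, and the \gamma_{23}-coefficient sign is the tie-breaker.


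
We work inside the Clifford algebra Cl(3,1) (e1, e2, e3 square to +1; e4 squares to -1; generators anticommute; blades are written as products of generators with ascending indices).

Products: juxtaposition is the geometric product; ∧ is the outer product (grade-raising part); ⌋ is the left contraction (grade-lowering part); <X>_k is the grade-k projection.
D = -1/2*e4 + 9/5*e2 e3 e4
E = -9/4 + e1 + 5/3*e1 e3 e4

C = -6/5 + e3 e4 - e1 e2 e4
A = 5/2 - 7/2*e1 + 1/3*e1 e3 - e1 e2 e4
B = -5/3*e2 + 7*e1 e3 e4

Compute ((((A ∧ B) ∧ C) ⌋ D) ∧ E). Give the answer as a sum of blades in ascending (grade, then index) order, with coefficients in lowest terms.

step 1: -25/6*e2 + 35/6*e1 e2 + 5/9*e1 e2 e3 + 35/2*e1 e3 e4
step 2: 5*e2 - 7*e1 e2 - 2/3*e1 e2 e3 - 21*e1 e3 e4 - 25/6*e2 e3 e4 + 35/6*e1 e2 e3 e4
step 3: -15/2 + 9*e3 e4
step 4: 135/8 - 15/2*e1 - 81/4*e3 e4 - 7/2*e1 e3 e4
Answer: 135/8 - 15/2*e1 - 81/4*e3 e4 - 7/2*e1 e3 e4


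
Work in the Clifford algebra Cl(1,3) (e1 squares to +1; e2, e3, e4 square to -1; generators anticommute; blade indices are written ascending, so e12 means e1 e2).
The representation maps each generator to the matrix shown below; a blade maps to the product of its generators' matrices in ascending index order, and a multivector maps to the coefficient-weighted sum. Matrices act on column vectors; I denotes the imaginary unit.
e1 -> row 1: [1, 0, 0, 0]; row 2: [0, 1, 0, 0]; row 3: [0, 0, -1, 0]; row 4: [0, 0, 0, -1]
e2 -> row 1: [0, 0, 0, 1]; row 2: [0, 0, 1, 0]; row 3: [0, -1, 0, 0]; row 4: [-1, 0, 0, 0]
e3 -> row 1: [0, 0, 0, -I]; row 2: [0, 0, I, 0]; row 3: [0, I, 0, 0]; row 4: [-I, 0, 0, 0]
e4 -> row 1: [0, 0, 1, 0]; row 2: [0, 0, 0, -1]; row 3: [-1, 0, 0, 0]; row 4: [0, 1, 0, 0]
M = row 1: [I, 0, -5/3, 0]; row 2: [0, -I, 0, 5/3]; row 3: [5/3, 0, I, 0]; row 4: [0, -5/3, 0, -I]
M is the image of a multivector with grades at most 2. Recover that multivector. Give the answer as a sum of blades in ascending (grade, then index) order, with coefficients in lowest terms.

Method: the blade images are trace-orthogonal — tr(rho(e_A) rho(e_B)^-1) = 4 if A = B and 0 otherwise — and rho(e_A)^-1 = (e_A)^2 * rho(e_A) with (e_A)^2 = +1 or -1, so the coefficient of e_A in the preimage is (e_A)^2 * tr(M rho(e_A))/4.
Nonzero projections over blades of grade <= 2: e4: (e4)^2 = -1, tr(M rho(e4)) = 20/3, coefficient -5/3; e23: (e23)^2 = -1, tr(M rho(e23)) = 4, coefficient -1. Every other blade of grade <= 2 projects to 0.
Answer: -5/3*e4 - e23


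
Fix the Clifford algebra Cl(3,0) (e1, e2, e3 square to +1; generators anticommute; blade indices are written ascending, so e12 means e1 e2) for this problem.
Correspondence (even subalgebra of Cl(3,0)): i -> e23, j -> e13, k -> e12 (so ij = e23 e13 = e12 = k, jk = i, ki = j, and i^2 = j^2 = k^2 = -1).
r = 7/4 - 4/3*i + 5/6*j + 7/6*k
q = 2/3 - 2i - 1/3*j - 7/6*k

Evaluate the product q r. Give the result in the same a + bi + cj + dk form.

In blades: q = 2/3 - 7/6*e12 - 1/3*e13 - 2*e23, r = 7/4 + 7/6*e12 + 5/6*e13 - 4/3*e23.
Distribute q over r term by term (generator squares from the signature, products reordered to ascending indices): (2/3)*r = 7/6 + 7/9*e12 + 5/9*e13 - 8/9*e23; (-7/6*e12)*r = 49/36 - 49/24*e12 + 14/9*e13 + 35/36*e23; (-1/3*e13)*r = 5/18 - 4/9*e12 - 7/12*e13 - 7/18*e23; (-2*e23)*r = -8/3 - 5/3*e12 + 7/3*e13 - 7/2*e23.
Sum: 5/36 - 27/8*e12 + 139/36*e13 - 137/36*e23; translating back through the correspondence:
Answer: 5/36 - 137/36*i + 139/36*j - 27/8*k
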